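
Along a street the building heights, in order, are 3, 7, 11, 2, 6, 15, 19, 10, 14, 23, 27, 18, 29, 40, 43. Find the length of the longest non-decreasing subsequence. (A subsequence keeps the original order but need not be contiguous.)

Track the smallest tail for each achievable length (allowing ties):
3 → extends → [3]
7 → extends → [3, 7]
11 → extends → [3, 7, 11]
2 → replaces 3 → [2, 7, 11]
6 → replaces 7 → [2, 6, 11]
15 → extends → [2, 6, 11, 15]
19 → extends → [2, 6, 11, 15, 19]
10 → replaces 11 → [2, 6, 10, 15, 19]
14 → replaces 15 → [2, 6, 10, 14, 19]
23 → extends → [2, 6, 10, 14, 19, 23]
27 → extends → [2, 6, 10, 14, 19, 23, 27]
18 → replaces 19 → [2, 6, 10, 14, 18, 23, 27]
29 → extends → [2, 6, 10, 14, 18, 23, 27, 29]
40 → extends → [2, 6, 10, 14, 18, 23, 27, 29, 40]
43 → extends → [2, 6, 10, 14, 18, 23, 27, 29, 40, 43]
Ten tails, so the longest non-decreasing subsequence has length 10 (e.g. 3, 7, 11, 15, 19, 23, 27, 29, 40, 43).

10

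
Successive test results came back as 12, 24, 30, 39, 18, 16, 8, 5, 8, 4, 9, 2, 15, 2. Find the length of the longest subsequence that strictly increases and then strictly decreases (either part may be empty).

10

inc[i] = longest strictly increasing subsequence ending at i; dec[i] = longest strictly decreasing subsequence starting at i:
i:      1  2  3  4  5  6  7  8  9 10 11 12 13 14
a[i]:  12 24 30 39 18 16  8  5  8  4  9  2 15  2
inc:    1  2  3  4  2  2  1  1  2  1  3  1  4  1
dec:    5  7  7  7  6  5  4  3  3  2  2  1  2  1
Best peak at i=4 (value 39): inc=4, dec=7, length 4+7−1 = 10.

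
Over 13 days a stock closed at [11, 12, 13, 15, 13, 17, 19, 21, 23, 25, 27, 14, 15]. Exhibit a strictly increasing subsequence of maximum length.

11, 12, 13, 15, 17, 19, 21, 23, 25, 27

Patience tails give the LIS length; then backtrack through the dp parents:
11 → extends → [11]
12 → extends → [11, 12]
13 → extends → [11, 12, 13]
15 → extends → [11, 12, 13, 15]
13 → already a tail → [11, 12, 13, 15]
17 → extends → [11, 12, 13, 15, 17]
19 → extends → [11, 12, 13, 15, 17, 19]
21 → extends → [11, 12, 13, 15, 17, 19, 21]
23 → extends → [11, 12, 13, 15, 17, 19, 21, 23]
25 → extends → [11, 12, 13, 15, 17, 19, 21, 23, 25]
27 → extends → [11, 12, 13, 15, 17, 19, 21, 23, 25, 27]
14 → replaces 15 → [11, 12, 13, 14, 17, 19, 21, 23, 25, 27]
15 → replaces 17 → [11, 12, 13, 14, 15, 19, 21, 23, 25, 27]
Length 10; one witness is 11, 12, 13, 15, 17, 19, 21, 23, 25, 27.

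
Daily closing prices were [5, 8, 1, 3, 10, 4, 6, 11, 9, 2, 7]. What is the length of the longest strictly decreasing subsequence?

Let dp[i] be the longest strictly decreasing subsequence ending at i:
i:      1  2  3  4  5  6  7  8  9 10 11
a[i]:   5  8  1  3 10  4  6 11  9  2  7
dp:     1  1  2  2  1  2  2  1  2  3  3
Maximum is 3.

3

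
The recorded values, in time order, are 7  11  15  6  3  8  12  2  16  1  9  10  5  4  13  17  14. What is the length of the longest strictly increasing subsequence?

Track the smallest tail for each achievable length (strict):
7 → extends → [7]
11 → extends → [7, 11]
15 → extends → [7, 11, 15]
6 → replaces 7 → [6, 11, 15]
3 → replaces 6 → [3, 11, 15]
8 → replaces 11 → [3, 8, 15]
12 → replaces 15 → [3, 8, 12]
2 → replaces 3 → [2, 8, 12]
16 → extends → [2, 8, 12, 16]
1 → replaces 2 → [1, 8, 12, 16]
9 → replaces 12 → [1, 8, 9, 16]
10 → replaces 16 → [1, 8, 9, 10]
5 → replaces 8 → [1, 5, 9, 10]
4 → replaces 5 → [1, 4, 9, 10]
13 → extends → [1, 4, 9, 10, 13]
17 → extends → [1, 4, 9, 10, 13, 17]
14 → replaces 17 → [1, 4, 9, 10, 13, 14]
Six tails, so the longest strictly increasing subsequence has length 6 (e.g. 7, 8, 9, 10, 13, 17).

6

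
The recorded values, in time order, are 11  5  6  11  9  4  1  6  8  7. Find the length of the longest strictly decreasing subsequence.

4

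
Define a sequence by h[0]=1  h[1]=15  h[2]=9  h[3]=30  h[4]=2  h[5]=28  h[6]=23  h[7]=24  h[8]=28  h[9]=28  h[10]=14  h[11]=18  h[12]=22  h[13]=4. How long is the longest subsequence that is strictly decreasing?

5

Let dp[i] be the longest strictly decreasing subsequence ending at i:
i:      0  1  2  3  4  5  6  7  8  9 10 11 12 13
h[i]:   1 15  9 30  2 28 23 24 28 28 14 18 22  4
dp:     1  1  2  1  3  2  3  3  2  2  4  4  4  5
Maximum is 5.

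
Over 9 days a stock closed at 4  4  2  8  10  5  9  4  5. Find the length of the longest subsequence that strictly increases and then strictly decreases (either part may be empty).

inc[i] = longest strictly increasing subsequence ending at i; dec[i] = longest strictly decreasing subsequence starting at i:
i:      1  2  3  4  5  6  7  8  9
a[i]:   4  4  2  8 10  5  9  4  5
inc:    1  1  1  2  3  2  3  2  3
dec:    2  2  1  3  3  2  2  1  1
Best peak at i=5 (value 10): inc=3, dec=3, length 3+3−1 = 5.

5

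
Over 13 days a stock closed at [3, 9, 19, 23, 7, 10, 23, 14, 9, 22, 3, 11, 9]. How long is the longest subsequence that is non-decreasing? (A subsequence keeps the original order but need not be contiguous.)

5

Let dp[i] be the length of the longest such subsequence ending at index i:
i:      1  2  3  4  5  6  7  8  9 10 11 12 13
a[i]:   3  9 19 23  7 10 23 14  9 22  3 11  9
dp:     1  2  3  4  2  3  5  4  3  5  2  4  4
Maximum dp value is 5.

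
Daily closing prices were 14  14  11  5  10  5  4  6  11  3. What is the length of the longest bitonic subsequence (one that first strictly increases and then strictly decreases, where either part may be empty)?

6

inc[i] = longest strictly increasing subsequence ending at i; dec[i] = longest strictly decreasing subsequence starting at i:
i:      1  2  3  4  5  6  7  8  9 10
a[i]:  14 14 11  5 10  5  4  6 11  3
inc:    1  1  1  1  2  1  1  2  3  1
dec:    6  6  5  3  4  3  2  2  2  1
Best peak at i=1 (value 14): inc=1, dec=6, length 1+6−1 = 6.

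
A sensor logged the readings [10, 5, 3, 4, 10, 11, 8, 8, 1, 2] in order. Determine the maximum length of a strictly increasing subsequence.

4

Track the smallest tail for each achievable length (strict):
10 → extends → [10]
5 → replaces 10 → [5]
3 → replaces 5 → [3]
4 → extends → [3, 4]
10 → extends → [3, 4, 10]
11 → extends → [3, 4, 10, 11]
8 → replaces 10 → [3, 4, 8, 11]
8 → already a tail → [3, 4, 8, 11]
1 → replaces 3 → [1, 4, 8, 11]
2 → replaces 4 → [1, 2, 8, 11]
Four tails, so the longest strictly increasing subsequence has length 4 (e.g. 3, 4, 10, 11).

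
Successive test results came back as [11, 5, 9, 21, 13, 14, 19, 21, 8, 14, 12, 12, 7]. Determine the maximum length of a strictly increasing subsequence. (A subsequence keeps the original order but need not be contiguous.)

Track the smallest tail for each achievable length (strict):
11 → extends → [11]
5 → replaces 11 → [5]
9 → extends → [5, 9]
21 → extends → [5, 9, 21]
13 → replaces 21 → [5, 9, 13]
14 → extends → [5, 9, 13, 14]
19 → extends → [5, 9, 13, 14, 19]
21 → extends → [5, 9, 13, 14, 19, 21]
8 → replaces 9 → [5, 8, 13, 14, 19, 21]
14 → already a tail → [5, 8, 13, 14, 19, 21]
12 → replaces 13 → [5, 8, 12, 14, 19, 21]
12 → already a tail → [5, 8, 12, 14, 19, 21]
7 → replaces 8 → [5, 7, 12, 14, 19, 21]
Six tails, so the longest strictly increasing subsequence has length 6 (e.g. 5, 9, 13, 14, 19, 21).

6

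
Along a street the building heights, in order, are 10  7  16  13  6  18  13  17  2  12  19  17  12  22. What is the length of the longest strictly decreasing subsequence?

4

Negate each value so 'decreasing' becomes 'increasing', then run patience tails on the negated sequence:
-10 → extends → [-10]
-7 → extends → [-10, -7]
-16 → replaces -10 → [-16, -7]
-13 → replaces -7 → [-16, -13]
-6 → extends → [-16, -13, -6]
-18 → replaces -16 → [-18, -13, -6]
-13 → already a tail → [-18, -13, -6]
-17 → replaces -13 → [-18, -17, -6]
-2 → extends → [-18, -17, -6, -2]
-12 → replaces -6 → [-18, -17, -12, -2]
-19 → replaces -18 → [-19, -17, -12, -2]
-17 → already a tail → [-19, -17, -12, -2]
-12 → already a tail → [-19, -17, -12, -2]
-22 → replaces -19 → [-22, -17, -12, -2]
Four tails, so the longest strictly decreasing subsequence of the original has length 4.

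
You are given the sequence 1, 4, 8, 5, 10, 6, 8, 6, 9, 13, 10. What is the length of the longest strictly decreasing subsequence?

3

Let dp[i] be the longest strictly decreasing subsequence ending at i:
i:      1  2  3  4  5  6  7  8  9 10 11
a[i]:   1  4  8  5 10  6  8  6  9 13 10
dp:     1  1  1  2  1  2  2  3  2  1  2
Maximum is 3.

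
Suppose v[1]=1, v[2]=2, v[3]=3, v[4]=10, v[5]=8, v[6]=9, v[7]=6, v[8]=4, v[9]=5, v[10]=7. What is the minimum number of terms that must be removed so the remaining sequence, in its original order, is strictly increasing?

Fewest deletions = n − (longest strictly increasing subsequence).
Patience tails:
1 → extends → [1]
2 → extends → [1, 2]
3 → extends → [1, 2, 3]
10 → extends → [1, 2, 3, 10]
8 → replaces 10 → [1, 2, 3, 8]
9 → extends → [1, 2, 3, 8, 9]
6 → replaces 8 → [1, 2, 3, 6, 9]
4 → replaces 6 → [1, 2, 3, 4, 9]
5 → replaces 9 → [1, 2, 3, 4, 5]
7 → extends → [1, 2, 3, 4, 5, 7]
Longest strictly increasing subsequence has length 6, so deletions = 10 − 6 = 4.

4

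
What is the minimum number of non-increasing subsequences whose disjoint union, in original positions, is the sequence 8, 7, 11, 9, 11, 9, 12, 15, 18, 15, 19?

7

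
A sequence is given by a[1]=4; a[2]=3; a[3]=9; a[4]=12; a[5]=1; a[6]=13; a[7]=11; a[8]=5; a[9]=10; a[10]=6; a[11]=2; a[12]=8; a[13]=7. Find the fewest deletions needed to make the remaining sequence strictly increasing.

9

Fewest deletions = n − (longest strictly increasing subsequence).
Patience tails:
4 → extends → [4]
3 → replaces 4 → [3]
9 → extends → [3, 9]
12 → extends → [3, 9, 12]
1 → replaces 3 → [1, 9, 12]
13 → extends → [1, 9, 12, 13]
11 → replaces 12 → [1, 9, 11, 13]
5 → replaces 9 → [1, 5, 11, 13]
10 → replaces 11 → [1, 5, 10, 13]
6 → replaces 10 → [1, 5, 6, 13]
2 → replaces 5 → [1, 2, 6, 13]
8 → replaces 13 → [1, 2, 6, 8]
7 → replaces 8 → [1, 2, 6, 7]
Longest strictly increasing subsequence has length 4, so deletions = 13 − 4 = 9.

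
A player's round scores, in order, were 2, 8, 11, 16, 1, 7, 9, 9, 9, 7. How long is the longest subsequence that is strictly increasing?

Track the smallest tail for each achievable length (strict):
2 → extends → [2]
8 → extends → [2, 8]
11 → extends → [2, 8, 11]
16 → extends → [2, 8, 11, 16]
1 → replaces 2 → [1, 8, 11, 16]
7 → replaces 8 → [1, 7, 11, 16]
9 → replaces 11 → [1, 7, 9, 16]
9 → already a tail → [1, 7, 9, 16]
9 → already a tail → [1, 7, 9, 16]
7 → already a tail → [1, 7, 9, 16]
Four tails, so the longest strictly increasing subsequence has length 4 (e.g. 2, 8, 11, 16).

4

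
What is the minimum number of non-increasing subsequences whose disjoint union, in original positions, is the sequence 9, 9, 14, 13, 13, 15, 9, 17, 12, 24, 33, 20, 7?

The minimum number of non-increasing subsequences covering a sequence equals the length of its longest strictly increasing subsequence.
LIS length is 6 (e.g. 9, 14, 15, 17, 24, 33), so 6 piles are needed.

6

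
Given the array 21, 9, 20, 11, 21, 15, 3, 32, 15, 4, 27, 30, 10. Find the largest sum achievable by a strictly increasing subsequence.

107

Let S[i] be the best sum of a strictly increasing subsequence ending at i:
i:       1   2   3   4   5   6   7   8   9  10  11  12  13
a[i]:   21   9  20  11  21  15   3  32  15   4  27  30  10
S:      21   9  29  20  50  35   3  82  35   7  77 107  19
Maximum is 107 (e.g. 9 + 20 + 21 + 27 + 30).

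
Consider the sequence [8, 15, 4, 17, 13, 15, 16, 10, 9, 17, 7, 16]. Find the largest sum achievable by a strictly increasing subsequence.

Let S[i] be the best sum of a strictly increasing subsequence ending at i:
i:      1  2  3  4  5  6  7  8  9 10 11 12
a[i]:   8 15  4 17 13 15 16 10  9 17  7 16
S:      8 23  4 40 21 36 52 18 17 69 11 52
Maximum is 69 (e.g. 8 + 13 + 15 + 16 + 17).

69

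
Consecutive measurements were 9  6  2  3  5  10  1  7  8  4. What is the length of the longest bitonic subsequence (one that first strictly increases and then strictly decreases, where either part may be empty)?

6

inc[i] = longest strictly increasing subsequence ending at i; dec[i] = longest strictly decreasing subsequence starting at i:
i:      1  2  3  4  5  6  7  8  9 10
a[i]:   9  6  2  3  5 10  1  7  8  4
inc:    1  1  1  2  3  4  1  4  5  3
dec:    4  3  2  2  2  3  1  2  2  1
Best peak at i=6 (value 10): inc=4, dec=3, length 4+3−1 = 6.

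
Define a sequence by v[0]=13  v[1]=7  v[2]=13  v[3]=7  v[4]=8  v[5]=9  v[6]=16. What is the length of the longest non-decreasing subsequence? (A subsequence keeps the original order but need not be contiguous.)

5

Track the smallest tail for each achievable length (allowing ties):
13 → extends → [13]
7 → replaces 13 → [7]
13 → extends → [7, 13]
7 → replaces 13 → [7, 7]
8 → extends → [7, 7, 8]
9 → extends → [7, 7, 8, 9]
16 → extends → [7, 7, 8, 9, 16]
Five tails, so the longest non-decreasing subsequence has length 5 (e.g. 7, 7, 8, 9, 16).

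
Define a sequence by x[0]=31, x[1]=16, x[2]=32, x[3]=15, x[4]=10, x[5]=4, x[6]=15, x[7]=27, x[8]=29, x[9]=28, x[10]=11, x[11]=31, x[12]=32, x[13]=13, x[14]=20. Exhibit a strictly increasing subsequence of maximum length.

Patience tails give the LIS length; then backtrack through the dp parents:
31 → extends → [31]
16 → replaces 31 → [16]
32 → extends → [16, 32]
15 → replaces 16 → [15, 32]
10 → replaces 15 → [10, 32]
4 → replaces 10 → [4, 32]
15 → replaces 32 → [4, 15]
27 → extends → [4, 15, 27]
29 → extends → [4, 15, 27, 29]
28 → replaces 29 → [4, 15, 27, 28]
11 → replaces 15 → [4, 11, 27, 28]
31 → extends → [4, 11, 27, 28, 31]
32 → extends → [4, 11, 27, 28, 31, 32]
13 → replaces 27 → [4, 11, 13, 28, 31, 32]
20 → replaces 28 → [4, 11, 13, 20, 31, 32]
Length 6; one witness is 10, 15, 27, 29, 31, 32.

10, 15, 27, 29, 31, 32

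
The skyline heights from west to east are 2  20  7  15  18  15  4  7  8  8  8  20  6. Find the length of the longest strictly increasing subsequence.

5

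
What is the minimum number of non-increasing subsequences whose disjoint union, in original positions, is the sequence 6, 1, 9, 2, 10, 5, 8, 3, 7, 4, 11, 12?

Place each on the leftmost legal pile:
6 → new pile 1 (tops now [6])
1 → pile 1 (tops now [1])
9 → new pile 2 (tops now [1, 9])
2 → pile 2 (tops now [1, 2])
10 → new pile 3 (tops now [1, 2, 10])
5 → pile 3 (tops now [1, 2, 5])
8 → new pile 4 (tops now [1, 2, 5, 8])
3 → pile 3 (tops now [1, 2, 3, 8])
7 → pile 4 (tops now [1, 2, 3, 7])
4 → pile 4 (tops now [1, 2, 3, 4])
11 → new pile 5 (tops now [1, 2, 3, 4, 11])
12 → new pile 6 (tops now [1, 2, 3, 4, 11, 12])
Six piles.

6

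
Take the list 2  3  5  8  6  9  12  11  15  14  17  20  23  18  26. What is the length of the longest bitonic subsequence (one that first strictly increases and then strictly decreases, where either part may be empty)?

11

inc[i] = longest strictly increasing subsequence ending at i; dec[i] = longest strictly decreasing subsequence starting at i:
i:      1  2  3  4  5  6  7  8  9 10 11 12 13 14 15
a[i]:   2  3  5  8  6  9 12 11 15 14 17 20 23 18 26
inc:    1  2  3  4  4  5  6  6  7  7  8  9 10  9 11
dec:    1  1  1  2  1  1  2  1  2  1  1  2  2  1  1
Best peak at i=13 (value 23): inc=10, dec=2, length 10+2−1 = 11.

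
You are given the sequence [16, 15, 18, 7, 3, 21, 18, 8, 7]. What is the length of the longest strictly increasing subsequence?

Track the smallest tail for each achievable length (strict):
16 → extends → [16]
15 → replaces 16 → [15]
18 → extends → [15, 18]
7 → replaces 15 → [7, 18]
3 → replaces 7 → [3, 18]
21 → extends → [3, 18, 21]
18 → already a tail → [3, 18, 21]
8 → replaces 18 → [3, 8, 21]
7 → replaces 8 → [3, 7, 21]
Three tails, so the longest strictly increasing subsequence has length 3 (e.g. 16, 18, 21).

3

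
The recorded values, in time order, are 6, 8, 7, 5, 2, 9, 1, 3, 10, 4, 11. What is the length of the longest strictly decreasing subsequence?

Negate each value so 'decreasing' becomes 'increasing', then run patience tails on the negated sequence:
-6 → extends → [-6]
-8 → replaces -6 → [-8]
-7 → extends → [-8, -7]
-5 → extends → [-8, -7, -5]
-2 → extends → [-8, -7, -5, -2]
-9 → replaces -8 → [-9, -7, -5, -2]
-1 → extends → [-9, -7, -5, -2, -1]
-3 → replaces -2 → [-9, -7, -5, -3, -1]
-10 → replaces -9 → [-10, -7, -5, -3, -1]
-4 → replaces -3 → [-10, -7, -5, -4, -1]
-11 → replaces -10 → [-11, -7, -5, -4, -1]
Five tails, so the longest strictly decreasing subsequence of the original has length 5.

5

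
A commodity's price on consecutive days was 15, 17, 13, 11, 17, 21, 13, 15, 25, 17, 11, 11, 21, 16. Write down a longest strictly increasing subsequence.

Patience tails give the LIS length; then backtrack through the dp parents:
15 → extends → [15]
17 → extends → [15, 17]
13 → replaces 15 → [13, 17]
11 → replaces 13 → [11, 17]
17 → already a tail → [11, 17]
21 → extends → [11, 17, 21]
13 → replaces 17 → [11, 13, 21]
15 → replaces 21 → [11, 13, 15]
25 → extends → [11, 13, 15, 25]
17 → replaces 25 → [11, 13, 15, 17]
11 → already a tail → [11, 13, 15, 17]
11 → already a tail → [11, 13, 15, 17]
21 → extends → [11, 13, 15, 17, 21]
16 → replaces 17 → [11, 13, 15, 16, 21]
Length 5; one witness is 11, 13, 15, 17, 21.

11, 13, 15, 17, 21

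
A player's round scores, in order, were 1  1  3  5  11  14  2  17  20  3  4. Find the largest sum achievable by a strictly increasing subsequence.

71

Let S[i] be the best sum of a strictly increasing subsequence ending at i:
i:      1  2  3  4  5  6  7  8  9 10 11
a[i]:   1  1  3  5 11 14  2 17 20  3  4
S:      1  1  4  9 20 34  3 51 71  6 10
Maximum is 71 (e.g. 1 + 3 + 5 + 11 + 14 + 17 + 20).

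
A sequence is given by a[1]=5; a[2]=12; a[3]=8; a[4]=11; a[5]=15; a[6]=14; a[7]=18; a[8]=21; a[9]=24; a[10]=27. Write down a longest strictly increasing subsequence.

5, 8, 11, 15, 18, 21, 24, 27

Patience tails give the LIS length; then backtrack through the dp parents:
5 → extends → [5]
12 → extends → [5, 12]
8 → replaces 12 → [5, 8]
11 → extends → [5, 8, 11]
15 → extends → [5, 8, 11, 15]
14 → replaces 15 → [5, 8, 11, 14]
18 → extends → [5, 8, 11, 14, 18]
21 → extends → [5, 8, 11, 14, 18, 21]
24 → extends → [5, 8, 11, 14, 18, 21, 24]
27 → extends → [5, 8, 11, 14, 18, 21, 24, 27]
Length 8; one witness is 5, 8, 11, 15, 18, 21, 24, 27.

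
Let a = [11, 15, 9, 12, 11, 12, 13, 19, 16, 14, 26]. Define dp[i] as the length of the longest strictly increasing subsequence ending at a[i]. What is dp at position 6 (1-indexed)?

dp[i] = 1 + max{dp[j] : j<i, a[j]<a[i]} (or 1 if no such j):
i:      1  2  3  4  5  6  7  8  9 10 11
a[i]:  11 15  9 12 11 12 13 19 16 14 26
dp:     1  2  1  2  2  3  4  5  5  5  6
At index 6 the value is 3.

3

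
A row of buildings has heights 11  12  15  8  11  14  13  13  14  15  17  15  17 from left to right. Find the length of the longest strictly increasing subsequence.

6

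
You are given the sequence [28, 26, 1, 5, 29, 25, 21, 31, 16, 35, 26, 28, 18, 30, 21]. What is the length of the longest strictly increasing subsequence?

Track the smallest tail for each achievable length (strict):
28 → extends → [28]
26 → replaces 28 → [26]
1 → replaces 26 → [1]
5 → extends → [1, 5]
29 → extends → [1, 5, 29]
25 → replaces 29 → [1, 5, 25]
21 → replaces 25 → [1, 5, 21]
31 → extends → [1, 5, 21, 31]
16 → replaces 21 → [1, 5, 16, 31]
35 → extends → [1, 5, 16, 31, 35]
26 → replaces 31 → [1, 5, 16, 26, 35]
28 → replaces 35 → [1, 5, 16, 26, 28]
18 → replaces 26 → [1, 5, 16, 18, 28]
30 → extends → [1, 5, 16, 18, 28, 30]
21 → replaces 28 → [1, 5, 16, 18, 21, 30]
Six tails, so the longest strictly increasing subsequence has length 6 (e.g. 1, 5, 25, 26, 28, 30).

6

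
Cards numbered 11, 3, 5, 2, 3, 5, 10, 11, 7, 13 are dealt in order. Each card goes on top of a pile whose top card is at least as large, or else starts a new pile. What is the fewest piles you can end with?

6

Place each on the leftmost legal pile:
11 → new pile 1 (tops now [11])
3 → pile 1 (tops now [3])
5 → new pile 2 (tops now [3, 5])
2 → pile 1 (tops now [2, 5])
3 → pile 2 (tops now [2, 3])
5 → new pile 3 (tops now [2, 3, 5])
10 → new pile 4 (tops now [2, 3, 5, 10])
11 → new pile 5 (tops now [2, 3, 5, 10, 11])
7 → pile 4 (tops now [2, 3, 5, 7, 11])
13 → new pile 6 (tops now [2, 3, 5, 7, 11, 13])
Six piles.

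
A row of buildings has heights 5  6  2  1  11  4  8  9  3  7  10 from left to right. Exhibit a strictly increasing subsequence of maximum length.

5, 6, 8, 9, 10

Patience tails give the LIS length; then backtrack through the dp parents:
5 → extends → [5]
6 → extends → [5, 6]
2 → replaces 5 → [2, 6]
1 → replaces 2 → [1, 6]
11 → extends → [1, 6, 11]
4 → replaces 6 → [1, 4, 11]
8 → replaces 11 → [1, 4, 8]
9 → extends → [1, 4, 8, 9]
3 → replaces 4 → [1, 3, 8, 9]
7 → replaces 8 → [1, 3, 7, 9]
10 → extends → [1, 3, 7, 9, 10]
Length 5; one witness is 5, 6, 8, 9, 10.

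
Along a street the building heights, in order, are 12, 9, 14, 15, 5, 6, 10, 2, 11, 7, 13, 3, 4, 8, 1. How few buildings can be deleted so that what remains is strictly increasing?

10

Fewest deletions = n − (longest strictly increasing subsequence).
i:      1  2  3  4  5  6  7  8  9 10 11 12 13 14 15
a[i]:  12  9 14 15  5  6 10  2 11  7 13  3  4  8  1
dp:     1  1  2  3  1  2  3  1  4  3  5  2  3  4  1
max dp = 5, so deletions = 15 − 5 = 10.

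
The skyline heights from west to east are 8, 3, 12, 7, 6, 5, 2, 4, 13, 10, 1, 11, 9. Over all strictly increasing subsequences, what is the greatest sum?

Let S[i] be the best sum of a strictly increasing subsequence ending at i:
i:      1  2  3  4  5  6  7  8  9 10 11 12 13
a[i]:   8  3 12  7  6  5  2  4 13 10  1 11  9
S:      8  3 20 10  9  8  2  7 33 20  1 31 19
Maximum is 33 (e.g. 8 + 12 + 13).

33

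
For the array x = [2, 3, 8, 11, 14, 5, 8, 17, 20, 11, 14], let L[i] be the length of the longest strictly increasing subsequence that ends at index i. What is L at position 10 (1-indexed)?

dp[i] = 1 + max{dp[j] : j<i, x[j]<x[i]} (or 1 if no such j):
i:      1  2  3  4  5  6  7  8  9 10 11
x[i]:   2  3  8 11 14  5  8 17 20 11 14
dp:     1  2  3  4  5  3  4  6  7  5  6
At index 10 the value is 5.

5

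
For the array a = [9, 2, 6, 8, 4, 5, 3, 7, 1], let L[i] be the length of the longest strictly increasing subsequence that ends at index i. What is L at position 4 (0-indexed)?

dp[i] = 1 + max{dp[j] : j<i, a[j]<a[i]} (or 1 if no such j):
i:     0 1 2 3 4 5 6 7 8
a[i]:  9 2 6 8 4 5 3 7 1
dp:    1 1 2 3 2 3 2 4 1
At index 4 the value is 2.

2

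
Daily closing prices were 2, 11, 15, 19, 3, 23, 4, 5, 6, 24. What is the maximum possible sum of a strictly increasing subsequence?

Let S[i] be the best sum of a strictly increasing subsequence ending at i:
i:      1  2  3  4  5  6  7  8  9 10
a[i]:   2 11 15 19  3 23  4  5  6 24
S:      2 13 28 47  5 70  9 14 20 94
Maximum is 94 (e.g. 2 + 11 + 15 + 19 + 23 + 24).

94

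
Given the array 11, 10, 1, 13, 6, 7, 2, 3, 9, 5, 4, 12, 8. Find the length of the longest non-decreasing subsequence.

5

Let dp[i] be the length of the longest such subsequence ending at index i:
i:      1  2  3  4  5  6  7  8  9 10 11 12 13
a[i]:  11 10  1 13  6  7  2  3  9  5  4 12  8
dp:     1  1  1  2  2  3  2  3  4  4  4  5  5
Maximum dp value is 5.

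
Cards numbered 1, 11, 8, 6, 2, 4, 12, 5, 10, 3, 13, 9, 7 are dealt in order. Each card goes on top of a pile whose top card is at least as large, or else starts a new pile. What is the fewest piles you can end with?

6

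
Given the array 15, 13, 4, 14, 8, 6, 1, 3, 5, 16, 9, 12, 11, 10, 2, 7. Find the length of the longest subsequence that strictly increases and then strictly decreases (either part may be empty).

inc[i] = longest strictly increasing subsequence ending at i; dec[i] = longest strictly decreasing subsequence starting at i:
i:      1  2  3  4  5  6  7  8  9 10 11 12 13 14 15 16
a[i]:  15 13  4 14  8  6  1  3  5 16  9 12 11 10  2  7
inc:    1  1  1  2  2  2  1  2  3  4  4  5  5  5  2  4
dec:    6  5  3  5  4  3  1  2  2  5  2  4  3  2  1  1
Best peak at i=10 (value 16): inc=4, dec=5, length 4+5−1 = 8.

8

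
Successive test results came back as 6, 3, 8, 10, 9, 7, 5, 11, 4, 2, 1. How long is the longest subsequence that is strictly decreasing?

Negate each value so 'decreasing' becomes 'increasing', then run patience tails on the negated sequence:
-6 → extends → [-6]
-3 → extends → [-6, -3]
-8 → replaces -6 → [-8, -3]
-10 → replaces -8 → [-10, -3]
-9 → replaces -3 → [-10, -9]
-7 → extends → [-10, -9, -7]
-5 → extends → [-10, -9, -7, -5]
-11 → replaces -10 → [-11, -9, -7, -5]
-4 → extends → [-11, -9, -7, -5, -4]
-2 → extends → [-11, -9, -7, -5, -4, -2]
-1 → extends → [-11, -9, -7, -5, -4, -2, -1]
Seven tails, so the longest strictly decreasing subsequence of the original has length 7.

7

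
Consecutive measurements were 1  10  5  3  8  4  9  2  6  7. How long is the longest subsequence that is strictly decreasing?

Negate each value so 'decreasing' becomes 'increasing', then run patience tails on the negated sequence:
-1 → extends → [-1]
-10 → replaces -1 → [-10]
-5 → extends → [-10, -5]
-3 → extends → [-10, -5, -3]
-8 → replaces -5 → [-10, -8, -3]
-4 → replaces -3 → [-10, -8, -4]
-9 → replaces -8 → [-10, -9, -4]
-2 → extends → [-10, -9, -4, -2]
-6 → replaces -4 → [-10, -9, -6, -2]
-7 → replaces -6 → [-10, -9, -7, -2]
Four tails, so the longest strictly decreasing subsequence of the original has length 4.

4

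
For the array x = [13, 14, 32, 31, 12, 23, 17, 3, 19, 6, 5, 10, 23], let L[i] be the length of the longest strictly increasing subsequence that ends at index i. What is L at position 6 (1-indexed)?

3

dp[i] = 1 + max{dp[j] : j<i, x[j]<x[i]} (or 1 if no such j):
i:      1  2  3  4  5  6  7  8  9 10 11 12 13
x[i]:  13 14 32 31 12 23 17  3 19  6  5 10 23
dp:     1  2  3  3  1  3  3  1  4  2  2  3  5
At index 6 the value is 3.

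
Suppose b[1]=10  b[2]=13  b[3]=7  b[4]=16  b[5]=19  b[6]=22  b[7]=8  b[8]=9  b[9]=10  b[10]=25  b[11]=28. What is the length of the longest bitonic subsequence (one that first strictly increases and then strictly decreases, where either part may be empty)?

inc[i] = longest strictly increasing subsequence ending at i; dec[i] = longest strictly decreasing subsequence starting at i:
i:      1  2  3  4  5  6  7  8  9 10 11
b[i]:  10 13  7 16 19 22  8  9 10 25 28
inc:    1  2  1  3  4  5  2  3  4  6  7
dec:    2  2  1  2  2  2  1  1  1  1  1
Best peak at i=11 (value 28): inc=7, dec=1, length 7+1−1 = 7.

7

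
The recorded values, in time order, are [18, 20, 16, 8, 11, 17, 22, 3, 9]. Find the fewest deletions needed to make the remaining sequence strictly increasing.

5

Fewest deletions = n − (longest strictly increasing subsequence).
Patience tails:
18 → extends → [18]
20 → extends → [18, 20]
16 → replaces 18 → [16, 20]
8 → replaces 16 → [8, 20]
11 → replaces 20 → [8, 11]
17 → extends → [8, 11, 17]
22 → extends → [8, 11, 17, 22]
3 → replaces 8 → [3, 11, 17, 22]
9 → replaces 11 → [3, 9, 17, 22]
Longest strictly increasing subsequence has length 4, so deletions = 9 − 4 = 5.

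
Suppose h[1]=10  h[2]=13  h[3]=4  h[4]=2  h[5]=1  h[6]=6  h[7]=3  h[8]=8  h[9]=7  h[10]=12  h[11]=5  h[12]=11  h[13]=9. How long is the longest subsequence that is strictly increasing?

Track the smallest tail for each achievable length (strict):
10 → extends → [10]
13 → extends → [10, 13]
4 → replaces 10 → [4, 13]
2 → replaces 4 → [2, 13]
1 → replaces 2 → [1, 13]
6 → replaces 13 → [1, 6]
3 → replaces 6 → [1, 3]
8 → extends → [1, 3, 8]
7 → replaces 8 → [1, 3, 7]
12 → extends → [1, 3, 7, 12]
5 → replaces 7 → [1, 3, 5, 12]
11 → replaces 12 → [1, 3, 5, 11]
9 → replaces 11 → [1, 3, 5, 9]
Four tails, so the longest strictly increasing subsequence has length 4 (e.g. 4, 6, 8, 12).

4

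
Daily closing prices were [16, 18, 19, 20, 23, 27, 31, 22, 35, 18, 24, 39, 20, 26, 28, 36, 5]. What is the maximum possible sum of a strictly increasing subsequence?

228

Let S[i] be the best sum of a strictly increasing subsequence ending at i:
i:       1   2   3   4   5   6   7   8   9  10  11  12  13  14  15  16  17
a[i]:   16  18  19  20  23  27  31  22  35  18  24  39  20  26  28  36   5
S:      16  34  53  73  96 123 154  95 189  34 120 228  73 146 174 225   5
Maximum is 228 (e.g. 16 + 18 + 19 + 20 + 23 + 27 + 31 + 35 + 39).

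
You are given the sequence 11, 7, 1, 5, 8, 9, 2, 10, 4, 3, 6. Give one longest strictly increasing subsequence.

1, 5, 8, 9, 10

Patience tails give the LIS length; then backtrack through the dp parents:
11 → extends → [11]
7 → replaces 11 → [7]
1 → replaces 7 → [1]
5 → extends → [1, 5]
8 → extends → [1, 5, 8]
9 → extends → [1, 5, 8, 9]
2 → replaces 5 → [1, 2, 8, 9]
10 → extends → [1, 2, 8, 9, 10]
4 → replaces 8 → [1, 2, 4, 9, 10]
3 → replaces 4 → [1, 2, 3, 9, 10]
6 → replaces 9 → [1, 2, 3, 6, 10]
Length 5; one witness is 1, 5, 8, 9, 10.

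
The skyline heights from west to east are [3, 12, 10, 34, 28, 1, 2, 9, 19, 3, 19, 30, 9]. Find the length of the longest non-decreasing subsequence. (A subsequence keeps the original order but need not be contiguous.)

6

Track the smallest tail for each achievable length (allowing ties):
3 → extends → [3]
12 → extends → [3, 12]
10 → replaces 12 → [3, 10]
34 → extends → [3, 10, 34]
28 → replaces 34 → [3, 10, 28]
1 → replaces 3 → [1, 10, 28]
2 → replaces 10 → [1, 2, 28]
9 → replaces 28 → [1, 2, 9]
19 → extends → [1, 2, 9, 19]
3 → replaces 9 → [1, 2, 3, 19]
19 → extends → [1, 2, 3, 19, 19]
30 → extends → [1, 2, 3, 19, 19, 30]
9 → replaces 19 → [1, 2, 3, 9, 19, 30]
Six tails, so the longest non-decreasing subsequence has length 6 (e.g. 1, 2, 9, 19, 19, 30).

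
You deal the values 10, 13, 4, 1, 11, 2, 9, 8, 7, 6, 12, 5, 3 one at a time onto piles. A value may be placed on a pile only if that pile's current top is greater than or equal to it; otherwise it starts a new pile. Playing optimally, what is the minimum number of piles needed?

The minimum number of non-increasing subsequences covering a sequence equals the length of its longest strictly increasing subsequence.
LIS length is 4 (e.g. 1, 2, 9, 12), so 4 piles are needed.

4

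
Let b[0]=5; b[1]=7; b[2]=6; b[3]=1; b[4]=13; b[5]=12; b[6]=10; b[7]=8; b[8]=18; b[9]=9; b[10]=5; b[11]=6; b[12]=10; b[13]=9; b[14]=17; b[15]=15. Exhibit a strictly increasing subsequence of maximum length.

5, 7, 8, 9, 10, 17

Patience tails give the LIS length; then backtrack through the dp parents:
5 → extends → [5]
7 → extends → [5, 7]
6 → replaces 7 → [5, 6]
1 → replaces 5 → [1, 6]
13 → extends → [1, 6, 13]
12 → replaces 13 → [1, 6, 12]
10 → replaces 12 → [1, 6, 10]
8 → replaces 10 → [1, 6, 8]
18 → extends → [1, 6, 8, 18]
9 → replaces 18 → [1, 6, 8, 9]
5 → replaces 6 → [1, 5, 8, 9]
6 → replaces 8 → [1, 5, 6, 9]
10 → extends → [1, 5, 6, 9, 10]
9 → already a tail → [1, 5, 6, 9, 10]
17 → extends → [1, 5, 6, 9, 10, 17]
15 → replaces 17 → [1, 5, 6, 9, 10, 15]
Length 6; one witness is 5, 7, 8, 9, 10, 17.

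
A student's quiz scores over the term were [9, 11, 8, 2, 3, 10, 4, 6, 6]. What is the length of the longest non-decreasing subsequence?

5

Let dp[i] be the length of the longest such subsequence ending at index i:
i:      1  2  3  4  5  6  7  8  9
a[i]:   9 11  8  2  3 10  4  6  6
dp:     1  2  1  1  2  3  3  4  5
Maximum dp value is 5.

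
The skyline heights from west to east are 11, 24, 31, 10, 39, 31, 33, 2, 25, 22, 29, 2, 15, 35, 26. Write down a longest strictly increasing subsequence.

Patience tails give the LIS length; then backtrack through the dp parents:
11 → extends → [11]
24 → extends → [11, 24]
31 → extends → [11, 24, 31]
10 → replaces 11 → [10, 24, 31]
39 → extends → [10, 24, 31, 39]
31 → already a tail → [10, 24, 31, 39]
33 → replaces 39 → [10, 24, 31, 33]
2 → replaces 10 → [2, 24, 31, 33]
25 → replaces 31 → [2, 24, 25, 33]
22 → replaces 24 → [2, 22, 25, 33]
29 → replaces 33 → [2, 22, 25, 29]
2 → already a tail → [2, 22, 25, 29]
15 → replaces 22 → [2, 15, 25, 29]
35 → extends → [2, 15, 25, 29, 35]
26 → replaces 29 → [2, 15, 25, 26, 35]
Length 5; one witness is 11, 24, 31, 33, 35.

11, 24, 31, 33, 35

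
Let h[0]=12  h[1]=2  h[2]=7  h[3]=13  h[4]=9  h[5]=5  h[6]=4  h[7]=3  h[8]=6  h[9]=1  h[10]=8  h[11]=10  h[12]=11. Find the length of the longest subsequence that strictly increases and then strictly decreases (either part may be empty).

8

inc[i] = longest strictly increasing subsequence ending at i; dec[i] = longest strictly decreasing subsequence starting at i:
i:      0  1  2  3  4  5  6  7  8  9 10 11 12
h[i]:  12  2  7 13  9  5  4  3  6  1  8 10 11
inc:    1  1  2  3  3  2  2  2  3  1  4  5  6
dec:    6  2  5  6  5  4  3  2  2  1  1  1  1
Best peak at i=3 (value 13): inc=3, dec=6, length 3+6−1 = 8.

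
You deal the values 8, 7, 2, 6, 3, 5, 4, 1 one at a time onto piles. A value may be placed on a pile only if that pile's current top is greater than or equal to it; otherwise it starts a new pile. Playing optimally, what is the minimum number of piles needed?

Place each on the leftmost legal pile:
8 → new pile 1 (tops now [8])
7 → pile 1 (tops now [7])
2 → pile 1 (tops now [2])
6 → new pile 2 (tops now [2, 6])
3 → pile 2 (tops now [2, 3])
5 → new pile 3 (tops now [2, 3, 5])
4 → pile 3 (tops now [2, 3, 4])
1 → pile 1 (tops now [1, 3, 4])
Three piles.

3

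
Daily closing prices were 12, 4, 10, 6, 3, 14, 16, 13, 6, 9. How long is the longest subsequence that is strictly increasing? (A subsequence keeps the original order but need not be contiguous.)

4

Let dp[i] be the length of the longest such subsequence ending at index i:
i:      1  2  3  4  5  6  7  8  9 10
a[i]:  12  4 10  6  3 14 16 13  6  9
dp:     1  1  2  2  1  3  4  3  2  3
Maximum dp value is 4.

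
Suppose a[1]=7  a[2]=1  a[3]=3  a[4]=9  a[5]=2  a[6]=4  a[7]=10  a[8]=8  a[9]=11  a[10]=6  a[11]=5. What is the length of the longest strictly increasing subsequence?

5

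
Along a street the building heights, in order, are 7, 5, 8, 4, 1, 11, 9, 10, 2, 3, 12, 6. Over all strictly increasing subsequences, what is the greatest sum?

46

Let S[i] be the best sum of a strictly increasing subsequence ending at i:
i:      1  2  3  4  5  6  7  8  9 10 11 12
a[i]:   7  5  8  4  1 11  9 10  2  3 12  6
S:      7  5 15  4  1 26 24 34  3  6 46 12
Maximum is 46 (e.g. 7 + 8 + 9 + 10 + 12).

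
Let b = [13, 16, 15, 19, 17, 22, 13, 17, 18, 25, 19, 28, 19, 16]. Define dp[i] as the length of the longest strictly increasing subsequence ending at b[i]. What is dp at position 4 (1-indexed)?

dp[i] = 1 + max{dp[j] : j<i, b[j]<b[i]} (or 1 if no such j):
i:      1  2  3  4  5  6  7  8  9 10 11 12 13 14
b[i]:  13 16 15 19 17 22 13 17 18 25 19 28 19 16
dp:     1  2  2  3  3  4  1  3  4  5  5  6  5  3
At index 4 the value is 3.

3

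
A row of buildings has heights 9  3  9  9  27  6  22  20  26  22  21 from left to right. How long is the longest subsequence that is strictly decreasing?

Negate each value so 'decreasing' becomes 'increasing', then run patience tails on the negated sequence:
-9 → extends → [-9]
-3 → extends → [-9, -3]
-9 → already a tail → [-9, -3]
-9 → already a tail → [-9, -3]
-27 → replaces -9 → [-27, -3]
-6 → replaces -3 → [-27, -6]
-22 → replaces -6 → [-27, -22]
-20 → extends → [-27, -22, -20]
-26 → replaces -22 → [-27, -26, -20]
-22 → replaces -20 → [-27, -26, -22]
-21 → extends → [-27, -26, -22, -21]
Four tails, so the longest strictly decreasing subsequence of the original has length 4.

4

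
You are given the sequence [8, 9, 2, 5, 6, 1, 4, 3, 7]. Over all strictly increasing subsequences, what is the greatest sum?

20

Let S[i] be the best sum of a strictly increasing subsequence ending at i:
i:      1  2  3  4  5  6  7  8  9
a[i]:   8  9  2  5  6  1  4  3  7
S:      8 17  2  7 13  1  6  5 20
Maximum is 20 (e.g. 2 + 5 + 6 + 7).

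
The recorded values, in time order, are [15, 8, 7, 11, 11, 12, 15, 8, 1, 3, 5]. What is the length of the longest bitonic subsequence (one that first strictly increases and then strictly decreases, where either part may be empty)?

6

inc[i] = longest strictly increasing subsequence ending at i; dec[i] = longest strictly decreasing subsequence starting at i:
i:      1  2  3  4  5  6  7  8  9 10 11
a[i]:  15  8  7 11 11 12 15  8  1  3  5
inc:    1  1  1  2  2  3  4  2  1  2  3
dec:    4  3  2  3  3  3  3  2  1  1  1
Best peak at i=7 (value 15): inc=4, dec=3, length 4+3−1 = 6.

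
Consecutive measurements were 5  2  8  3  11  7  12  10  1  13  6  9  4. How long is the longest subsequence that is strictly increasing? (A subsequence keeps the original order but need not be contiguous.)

5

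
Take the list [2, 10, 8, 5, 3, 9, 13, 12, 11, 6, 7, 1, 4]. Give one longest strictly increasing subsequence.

Patience tails give the LIS length; then backtrack through the dp parents:
2 → extends → [2]
10 → extends → [2, 10]
8 → replaces 10 → [2, 8]
5 → replaces 8 → [2, 5]
3 → replaces 5 → [2, 3]
9 → extends → [2, 3, 9]
13 → extends → [2, 3, 9, 13]
12 → replaces 13 → [2, 3, 9, 12]
11 → replaces 12 → [2, 3, 9, 11]
6 → replaces 9 → [2, 3, 6, 11]
7 → replaces 11 → [2, 3, 6, 7]
1 → replaces 2 → [1, 3, 6, 7]
4 → replaces 6 → [1, 3, 4, 7]
Length 4; one witness is 2, 8, 9, 13.

2, 8, 9, 13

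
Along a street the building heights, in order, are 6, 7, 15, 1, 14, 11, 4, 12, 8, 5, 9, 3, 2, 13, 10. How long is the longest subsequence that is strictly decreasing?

7

Negate each value so 'decreasing' becomes 'increasing', then run patience tails on the negated sequence:
-6 → extends → [-6]
-7 → replaces -6 → [-7]
-15 → replaces -7 → [-15]
-1 → extends → [-15, -1]
-14 → replaces -1 → [-15, -14]
-11 → extends → [-15, -14, -11]
-4 → extends → [-15, -14, -11, -4]
-12 → replaces -11 → [-15, -14, -12, -4]
-8 → replaces -4 → [-15, -14, -12, -8]
-5 → extends → [-15, -14, -12, -8, -5]
-9 → replaces -8 → [-15, -14, -12, -9, -5]
-3 → extends → [-15, -14, -12, -9, -5, -3]
-2 → extends → [-15, -14, -12, -9, -5, -3, -2]
-13 → replaces -12 → [-15, -14, -13, -9, -5, -3, -2]
-10 → replaces -9 → [-15, -14, -13, -10, -5, -3, -2]
Seven tails, so the longest strictly decreasing subsequence of the original has length 7.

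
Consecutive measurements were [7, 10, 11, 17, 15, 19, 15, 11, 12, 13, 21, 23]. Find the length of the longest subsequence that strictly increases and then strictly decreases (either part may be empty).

inc[i] = longest strictly increasing subsequence ending at i; dec[i] = longest strictly decreasing subsequence starting at i:
i:      1  2  3  4  5  6  7  8  9 10 11 12
a[i]:   7 10 11 17 15 19 15 11 12 13 21 23
inc:    1  2  3  4  4  5  4  3  4  5  6  7
dec:    1  1  1  3  2  3  2  1  1  1  1  1
Best peak at i=6 (value 19): inc=5, dec=3, length 5+3−1 = 7.

7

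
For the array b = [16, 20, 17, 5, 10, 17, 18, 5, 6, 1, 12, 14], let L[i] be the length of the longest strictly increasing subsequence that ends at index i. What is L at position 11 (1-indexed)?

3

dp[i] = 1 + max{dp[j] : j<i, b[j]<b[i]} (or 1 if no such j):
i:      1  2  3  4  5  6  7  8  9 10 11 12
b[i]:  16 20 17  5 10 17 18  5  6  1 12 14
dp:     1  2  2  1  2  3  4  1  2  1  3  4
At index 11 the value is 3.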